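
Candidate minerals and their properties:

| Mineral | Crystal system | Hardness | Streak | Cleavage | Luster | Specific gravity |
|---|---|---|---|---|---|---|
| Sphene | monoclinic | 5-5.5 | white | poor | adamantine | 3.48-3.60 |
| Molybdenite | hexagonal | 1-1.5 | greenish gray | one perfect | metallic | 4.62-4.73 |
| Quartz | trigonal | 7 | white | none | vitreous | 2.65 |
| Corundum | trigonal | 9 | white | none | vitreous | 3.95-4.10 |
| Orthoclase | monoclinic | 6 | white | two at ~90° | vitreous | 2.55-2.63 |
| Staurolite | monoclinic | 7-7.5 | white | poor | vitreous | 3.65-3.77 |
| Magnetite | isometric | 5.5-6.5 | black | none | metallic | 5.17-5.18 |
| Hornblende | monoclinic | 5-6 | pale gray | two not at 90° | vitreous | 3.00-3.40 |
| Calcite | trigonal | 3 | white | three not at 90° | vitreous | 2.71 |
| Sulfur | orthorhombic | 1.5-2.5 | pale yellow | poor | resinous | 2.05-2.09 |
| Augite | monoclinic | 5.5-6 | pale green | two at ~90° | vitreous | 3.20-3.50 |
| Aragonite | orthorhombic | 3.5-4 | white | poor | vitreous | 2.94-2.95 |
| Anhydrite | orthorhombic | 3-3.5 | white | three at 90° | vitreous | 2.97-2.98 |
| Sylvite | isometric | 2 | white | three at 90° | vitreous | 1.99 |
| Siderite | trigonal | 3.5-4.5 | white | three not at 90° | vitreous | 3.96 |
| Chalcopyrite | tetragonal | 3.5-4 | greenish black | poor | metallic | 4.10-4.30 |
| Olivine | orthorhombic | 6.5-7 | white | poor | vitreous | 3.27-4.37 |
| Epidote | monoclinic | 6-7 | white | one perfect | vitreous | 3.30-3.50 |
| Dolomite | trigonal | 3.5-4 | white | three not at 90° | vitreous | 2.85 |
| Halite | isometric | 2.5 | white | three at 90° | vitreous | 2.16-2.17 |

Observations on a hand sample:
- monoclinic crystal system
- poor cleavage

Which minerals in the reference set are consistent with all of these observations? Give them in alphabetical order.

Sphene, Staurolite

Monoclinic crystal system: Sphene, Orthoclase, Staurolite, Hornblende, Augite, Epidote remain.
Poor cleavage: narrows the field to Sphene, Staurolite.
Consistent with every observation: Sphene, Staurolite.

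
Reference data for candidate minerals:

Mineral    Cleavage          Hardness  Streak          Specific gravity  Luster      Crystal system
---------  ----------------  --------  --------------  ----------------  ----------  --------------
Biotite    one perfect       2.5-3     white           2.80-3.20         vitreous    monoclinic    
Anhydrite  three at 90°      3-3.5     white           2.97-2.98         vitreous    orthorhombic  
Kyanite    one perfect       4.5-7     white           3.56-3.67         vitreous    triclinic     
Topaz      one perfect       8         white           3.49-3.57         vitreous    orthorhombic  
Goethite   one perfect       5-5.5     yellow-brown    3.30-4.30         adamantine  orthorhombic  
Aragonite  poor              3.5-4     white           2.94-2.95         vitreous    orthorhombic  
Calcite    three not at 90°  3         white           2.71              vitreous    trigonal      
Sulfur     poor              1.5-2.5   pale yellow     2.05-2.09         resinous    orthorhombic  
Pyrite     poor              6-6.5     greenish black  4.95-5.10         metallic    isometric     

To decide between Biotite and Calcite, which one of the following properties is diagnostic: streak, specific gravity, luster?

Streak: both white — identical.
Specific gravity: Biotite 2.80-3.20, Calcite 2.71 — distinct.
Luster: both vitreous — identical.
Only specific gravity differs between Biotite and Calcite among the listed tests.

specific gravity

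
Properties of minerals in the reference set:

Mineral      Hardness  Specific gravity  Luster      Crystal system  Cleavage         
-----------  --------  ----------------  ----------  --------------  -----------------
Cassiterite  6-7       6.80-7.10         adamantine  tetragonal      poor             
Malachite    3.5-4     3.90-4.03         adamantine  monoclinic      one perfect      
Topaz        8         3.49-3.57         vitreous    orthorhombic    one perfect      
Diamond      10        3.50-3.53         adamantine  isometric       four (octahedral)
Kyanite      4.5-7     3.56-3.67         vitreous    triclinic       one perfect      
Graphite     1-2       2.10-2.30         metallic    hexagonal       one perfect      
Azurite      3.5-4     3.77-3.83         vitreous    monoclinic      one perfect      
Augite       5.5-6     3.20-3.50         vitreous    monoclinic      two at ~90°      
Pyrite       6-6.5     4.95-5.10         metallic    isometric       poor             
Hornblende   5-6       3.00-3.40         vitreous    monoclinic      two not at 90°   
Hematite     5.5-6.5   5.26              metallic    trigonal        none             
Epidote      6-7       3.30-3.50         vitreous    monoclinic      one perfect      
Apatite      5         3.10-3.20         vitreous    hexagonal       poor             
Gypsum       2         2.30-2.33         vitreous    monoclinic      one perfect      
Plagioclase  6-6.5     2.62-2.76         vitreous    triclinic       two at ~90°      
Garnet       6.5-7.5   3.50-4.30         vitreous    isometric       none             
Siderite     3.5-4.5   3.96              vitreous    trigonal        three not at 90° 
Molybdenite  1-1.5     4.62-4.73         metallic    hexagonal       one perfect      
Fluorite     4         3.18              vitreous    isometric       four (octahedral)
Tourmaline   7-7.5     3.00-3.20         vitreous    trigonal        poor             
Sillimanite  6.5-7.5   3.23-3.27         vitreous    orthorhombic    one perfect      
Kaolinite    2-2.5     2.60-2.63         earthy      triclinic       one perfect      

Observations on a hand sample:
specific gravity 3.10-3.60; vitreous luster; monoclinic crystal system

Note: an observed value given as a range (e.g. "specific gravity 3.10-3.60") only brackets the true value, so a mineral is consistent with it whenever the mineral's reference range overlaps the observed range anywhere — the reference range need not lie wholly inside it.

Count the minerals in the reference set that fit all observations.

Specific gravity 3.10-3.60: only Topaz, Diamond, Kyanite, Augite, Hornblende, Epidote, Apatite, Garnet, Fluorite, Tourmaline, Sillimanite remain.
Vitreous luster excludes Diamond.
Monoclinic crystal system: Augite, Hornblende, Epidote remain.
Consistent with every observation: Augite, Epidote, Hornblende.
That is 3 minerals.

3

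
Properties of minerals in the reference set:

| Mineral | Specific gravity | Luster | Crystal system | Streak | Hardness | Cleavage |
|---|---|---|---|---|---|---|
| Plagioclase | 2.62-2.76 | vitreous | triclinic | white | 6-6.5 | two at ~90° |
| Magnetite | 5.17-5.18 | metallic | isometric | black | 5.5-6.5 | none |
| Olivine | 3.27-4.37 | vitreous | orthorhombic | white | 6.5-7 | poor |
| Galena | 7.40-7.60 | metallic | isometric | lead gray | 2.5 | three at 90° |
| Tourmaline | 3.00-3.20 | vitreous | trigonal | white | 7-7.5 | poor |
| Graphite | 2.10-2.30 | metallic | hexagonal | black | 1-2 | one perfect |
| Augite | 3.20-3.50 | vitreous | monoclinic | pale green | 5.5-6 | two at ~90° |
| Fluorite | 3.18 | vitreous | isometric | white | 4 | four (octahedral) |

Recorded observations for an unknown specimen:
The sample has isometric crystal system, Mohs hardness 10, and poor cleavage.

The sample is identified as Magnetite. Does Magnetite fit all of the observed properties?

Isometric crystal system — matches Magnetite (isometric system).
Mohs hardness 10 — Magnetite has hardness 5.5-6.5; inconsistent.
Poor cleavage — Magnetite has cleavage none; inconsistent.
2 of the observed properties are inconsistent with Magnetite.

Inconsistent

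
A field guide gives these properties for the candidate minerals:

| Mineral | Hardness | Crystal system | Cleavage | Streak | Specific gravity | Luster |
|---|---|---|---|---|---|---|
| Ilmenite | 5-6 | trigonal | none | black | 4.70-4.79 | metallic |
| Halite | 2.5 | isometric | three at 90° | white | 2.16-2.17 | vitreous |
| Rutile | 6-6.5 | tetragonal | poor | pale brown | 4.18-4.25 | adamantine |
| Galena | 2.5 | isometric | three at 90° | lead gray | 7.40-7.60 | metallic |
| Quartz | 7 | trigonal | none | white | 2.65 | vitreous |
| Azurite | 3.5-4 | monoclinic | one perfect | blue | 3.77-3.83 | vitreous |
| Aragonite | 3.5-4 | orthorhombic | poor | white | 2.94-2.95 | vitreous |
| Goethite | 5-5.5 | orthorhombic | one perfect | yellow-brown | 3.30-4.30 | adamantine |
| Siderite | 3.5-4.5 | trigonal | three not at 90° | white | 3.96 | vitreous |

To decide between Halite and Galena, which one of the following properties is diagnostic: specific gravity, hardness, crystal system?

Specific gravity: Halite 2.16-2.17, Galena 7.40-7.60 — these differ.
Hardness: both 2.5 — shared.
Crystal system: both isometric — shared.
Of the listed properties, specific gravity is the one that separates them.

specific gravity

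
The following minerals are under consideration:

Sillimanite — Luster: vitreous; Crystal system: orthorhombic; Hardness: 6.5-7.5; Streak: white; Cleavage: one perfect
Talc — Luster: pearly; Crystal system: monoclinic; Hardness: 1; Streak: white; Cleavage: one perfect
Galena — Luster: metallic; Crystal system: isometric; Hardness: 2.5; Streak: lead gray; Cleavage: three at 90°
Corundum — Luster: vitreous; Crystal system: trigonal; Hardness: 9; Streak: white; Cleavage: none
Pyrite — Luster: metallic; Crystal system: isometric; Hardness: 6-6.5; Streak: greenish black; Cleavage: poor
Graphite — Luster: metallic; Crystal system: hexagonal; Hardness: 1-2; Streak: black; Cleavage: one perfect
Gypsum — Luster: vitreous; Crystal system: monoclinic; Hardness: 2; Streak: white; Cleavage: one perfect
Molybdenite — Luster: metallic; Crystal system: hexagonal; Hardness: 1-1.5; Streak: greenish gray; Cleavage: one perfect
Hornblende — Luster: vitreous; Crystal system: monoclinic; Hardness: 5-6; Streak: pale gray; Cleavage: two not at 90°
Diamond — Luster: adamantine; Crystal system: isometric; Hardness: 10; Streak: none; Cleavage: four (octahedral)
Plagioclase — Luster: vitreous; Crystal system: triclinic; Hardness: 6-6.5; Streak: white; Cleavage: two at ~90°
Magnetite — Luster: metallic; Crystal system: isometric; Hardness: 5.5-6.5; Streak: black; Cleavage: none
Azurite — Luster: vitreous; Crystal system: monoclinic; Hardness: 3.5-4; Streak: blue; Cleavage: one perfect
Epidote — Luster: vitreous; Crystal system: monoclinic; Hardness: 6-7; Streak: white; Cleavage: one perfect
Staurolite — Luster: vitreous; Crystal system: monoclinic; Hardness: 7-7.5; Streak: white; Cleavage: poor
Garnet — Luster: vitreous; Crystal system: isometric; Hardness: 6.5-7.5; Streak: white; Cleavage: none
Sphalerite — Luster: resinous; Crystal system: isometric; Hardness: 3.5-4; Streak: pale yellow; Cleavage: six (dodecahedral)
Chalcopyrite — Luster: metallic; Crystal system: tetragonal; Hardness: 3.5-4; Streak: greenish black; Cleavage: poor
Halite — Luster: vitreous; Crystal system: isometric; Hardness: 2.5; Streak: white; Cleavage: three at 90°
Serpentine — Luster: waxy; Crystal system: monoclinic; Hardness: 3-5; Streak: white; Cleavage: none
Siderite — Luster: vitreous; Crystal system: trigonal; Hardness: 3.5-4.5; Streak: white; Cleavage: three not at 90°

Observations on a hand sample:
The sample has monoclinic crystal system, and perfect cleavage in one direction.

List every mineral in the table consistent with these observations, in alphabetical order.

Azurite, Epidote, Gypsum, Talc

Monoclinic crystal system: leaves Talc, Gypsum, Hornblende, Azurite, Epidote, Staurolite, Serpentine.
Perfect cleavage in one direction excludes Hornblende, Staurolite, Serpentine.
The minerals that satisfy all observations are Azurite, Epidote, Gypsum, Talc.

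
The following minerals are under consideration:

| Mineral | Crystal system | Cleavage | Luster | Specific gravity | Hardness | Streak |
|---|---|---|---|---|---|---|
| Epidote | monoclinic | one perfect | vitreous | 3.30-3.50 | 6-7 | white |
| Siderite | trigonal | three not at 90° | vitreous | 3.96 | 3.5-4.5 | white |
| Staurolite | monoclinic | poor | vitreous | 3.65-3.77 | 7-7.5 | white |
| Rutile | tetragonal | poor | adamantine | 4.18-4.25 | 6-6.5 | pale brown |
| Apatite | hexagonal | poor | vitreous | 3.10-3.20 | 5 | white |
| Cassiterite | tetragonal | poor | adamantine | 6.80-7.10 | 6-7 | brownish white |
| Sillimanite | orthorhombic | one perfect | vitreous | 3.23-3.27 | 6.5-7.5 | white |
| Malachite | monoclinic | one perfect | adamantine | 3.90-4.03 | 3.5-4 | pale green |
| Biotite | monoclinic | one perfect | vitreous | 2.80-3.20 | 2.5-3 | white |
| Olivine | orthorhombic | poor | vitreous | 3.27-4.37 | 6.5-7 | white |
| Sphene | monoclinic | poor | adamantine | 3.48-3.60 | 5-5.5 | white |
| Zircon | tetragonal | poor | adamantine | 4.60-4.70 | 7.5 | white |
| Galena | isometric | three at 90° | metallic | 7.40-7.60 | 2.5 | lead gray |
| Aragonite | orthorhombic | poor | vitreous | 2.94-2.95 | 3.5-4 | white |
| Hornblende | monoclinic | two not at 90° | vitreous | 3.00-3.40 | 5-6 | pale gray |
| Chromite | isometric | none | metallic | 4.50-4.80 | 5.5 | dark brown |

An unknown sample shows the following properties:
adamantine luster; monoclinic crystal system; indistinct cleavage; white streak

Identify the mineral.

Sphene

Adamantine luster: Rutile, Cassiterite, Malachite, Sphene, Zircon remain.
Monoclinic crystal system: only Malachite, Sphene remain.
Indistinct cleavage is inconsistent with Malachite.
White streak: every remaining candidate is consistent.
Only Sphene satisfies all observations.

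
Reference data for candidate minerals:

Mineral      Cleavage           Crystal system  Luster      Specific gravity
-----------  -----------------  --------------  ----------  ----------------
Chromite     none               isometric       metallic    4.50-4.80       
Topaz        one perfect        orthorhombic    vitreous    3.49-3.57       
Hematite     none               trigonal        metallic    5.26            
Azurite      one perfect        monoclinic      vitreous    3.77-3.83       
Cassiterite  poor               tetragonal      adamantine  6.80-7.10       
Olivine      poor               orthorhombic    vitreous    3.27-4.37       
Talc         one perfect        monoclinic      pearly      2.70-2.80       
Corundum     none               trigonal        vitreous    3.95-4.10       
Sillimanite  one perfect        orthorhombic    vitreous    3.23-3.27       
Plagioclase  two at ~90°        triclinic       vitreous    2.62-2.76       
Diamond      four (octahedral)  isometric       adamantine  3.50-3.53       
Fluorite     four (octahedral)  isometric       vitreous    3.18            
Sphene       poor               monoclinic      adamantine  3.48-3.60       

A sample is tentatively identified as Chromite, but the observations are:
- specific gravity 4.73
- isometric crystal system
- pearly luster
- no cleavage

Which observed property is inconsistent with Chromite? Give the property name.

Specific gravity 4.73: Chromite has SG 4.50-4.80 — consistent.
Isometric crystal system: Chromite has isometric system — consistent.
Pearly luster: Chromite has metallic luster — does not match.
No cleavage: Chromite has cleavage none — consistent.
Only the luster is inconsistent.

luster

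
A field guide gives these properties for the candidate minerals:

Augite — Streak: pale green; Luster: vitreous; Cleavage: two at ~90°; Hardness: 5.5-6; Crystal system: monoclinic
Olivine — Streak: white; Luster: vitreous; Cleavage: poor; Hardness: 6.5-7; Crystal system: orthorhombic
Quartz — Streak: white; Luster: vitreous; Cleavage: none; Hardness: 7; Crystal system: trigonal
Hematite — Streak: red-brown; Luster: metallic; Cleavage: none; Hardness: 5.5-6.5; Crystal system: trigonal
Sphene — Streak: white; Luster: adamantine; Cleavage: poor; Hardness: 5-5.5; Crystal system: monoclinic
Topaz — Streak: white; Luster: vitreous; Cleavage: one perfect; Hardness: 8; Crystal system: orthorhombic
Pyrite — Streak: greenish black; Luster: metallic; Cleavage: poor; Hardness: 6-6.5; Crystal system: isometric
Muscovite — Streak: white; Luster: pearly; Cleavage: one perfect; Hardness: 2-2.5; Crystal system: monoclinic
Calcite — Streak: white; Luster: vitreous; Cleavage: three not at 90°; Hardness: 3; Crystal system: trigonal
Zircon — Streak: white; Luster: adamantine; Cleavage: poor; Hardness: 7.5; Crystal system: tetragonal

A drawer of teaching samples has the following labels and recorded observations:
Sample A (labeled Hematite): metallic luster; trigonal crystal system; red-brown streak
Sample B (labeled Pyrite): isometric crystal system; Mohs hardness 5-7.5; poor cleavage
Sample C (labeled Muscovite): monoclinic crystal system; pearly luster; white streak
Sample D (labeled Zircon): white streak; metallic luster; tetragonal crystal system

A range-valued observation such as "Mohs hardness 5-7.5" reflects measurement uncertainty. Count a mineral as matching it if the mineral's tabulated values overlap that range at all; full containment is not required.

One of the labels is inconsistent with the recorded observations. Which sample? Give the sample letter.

D

Sample A: all recorded properties match Hematite.
Sample B: all recorded properties match Pyrite.
Sample C: all recorded properties match Muscovite.
Sample D: Zircon has adamantine luster, but the record shows metallic luster — this label is wrong.
Only sample D is inconsistent with its label.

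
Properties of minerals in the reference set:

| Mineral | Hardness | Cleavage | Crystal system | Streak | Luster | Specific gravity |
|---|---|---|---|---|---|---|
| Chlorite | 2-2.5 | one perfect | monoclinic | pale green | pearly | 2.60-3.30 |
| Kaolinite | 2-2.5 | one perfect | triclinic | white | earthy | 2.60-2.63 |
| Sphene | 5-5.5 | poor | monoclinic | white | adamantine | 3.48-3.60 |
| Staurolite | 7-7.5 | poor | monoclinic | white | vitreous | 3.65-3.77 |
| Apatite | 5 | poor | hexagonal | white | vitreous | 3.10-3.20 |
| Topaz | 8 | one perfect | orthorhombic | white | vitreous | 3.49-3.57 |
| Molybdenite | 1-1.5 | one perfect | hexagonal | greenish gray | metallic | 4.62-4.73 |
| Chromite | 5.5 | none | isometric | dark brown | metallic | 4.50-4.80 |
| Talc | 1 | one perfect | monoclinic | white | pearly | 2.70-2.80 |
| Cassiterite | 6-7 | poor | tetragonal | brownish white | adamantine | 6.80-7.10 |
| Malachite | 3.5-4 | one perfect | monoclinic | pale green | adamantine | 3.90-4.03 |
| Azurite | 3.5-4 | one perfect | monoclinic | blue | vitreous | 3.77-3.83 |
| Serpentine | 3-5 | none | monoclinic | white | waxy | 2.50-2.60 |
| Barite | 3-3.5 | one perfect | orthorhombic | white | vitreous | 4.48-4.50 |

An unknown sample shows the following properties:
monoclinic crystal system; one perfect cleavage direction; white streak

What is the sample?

Monoclinic crystal system — only Chlorite, Sphene, Staurolite, Talc, Malachite, Azurite, Serpentine remain.
One perfect cleavage direction rules out Sphene, Staurolite, Serpentine.
White streak — leaves Talc.
The only mineral consistent with every observation is Talc.

Talc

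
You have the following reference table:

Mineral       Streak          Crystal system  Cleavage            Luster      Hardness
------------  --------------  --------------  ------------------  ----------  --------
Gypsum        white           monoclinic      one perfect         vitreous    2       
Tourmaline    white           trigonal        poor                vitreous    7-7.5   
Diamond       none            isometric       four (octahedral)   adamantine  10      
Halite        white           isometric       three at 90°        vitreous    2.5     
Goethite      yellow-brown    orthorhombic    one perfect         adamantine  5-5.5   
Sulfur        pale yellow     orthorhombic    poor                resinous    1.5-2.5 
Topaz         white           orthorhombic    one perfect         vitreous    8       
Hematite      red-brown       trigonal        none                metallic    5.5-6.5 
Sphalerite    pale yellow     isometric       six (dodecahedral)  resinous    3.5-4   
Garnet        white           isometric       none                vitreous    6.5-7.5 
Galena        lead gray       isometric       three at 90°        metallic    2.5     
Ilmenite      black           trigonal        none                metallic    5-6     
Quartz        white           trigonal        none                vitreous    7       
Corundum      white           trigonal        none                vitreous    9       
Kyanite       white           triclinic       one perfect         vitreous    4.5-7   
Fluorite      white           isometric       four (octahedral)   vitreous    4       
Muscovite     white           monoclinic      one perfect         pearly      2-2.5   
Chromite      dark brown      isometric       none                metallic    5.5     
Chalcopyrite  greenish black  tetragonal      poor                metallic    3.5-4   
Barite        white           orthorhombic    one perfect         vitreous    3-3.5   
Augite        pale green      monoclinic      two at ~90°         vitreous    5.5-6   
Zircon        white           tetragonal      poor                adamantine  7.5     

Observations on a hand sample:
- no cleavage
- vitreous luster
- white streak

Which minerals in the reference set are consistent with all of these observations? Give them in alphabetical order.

Corundum, Garnet, Quartz

No cleavage — Hematite, Garnet, Ilmenite, Quartz, Corundum, Chromite remain.
Vitreous luster eliminates Hematite, Ilmenite, Chromite.
White streak — every remaining candidate is consistent.
Consistent with every observation: Corundum, Garnet, Quartz.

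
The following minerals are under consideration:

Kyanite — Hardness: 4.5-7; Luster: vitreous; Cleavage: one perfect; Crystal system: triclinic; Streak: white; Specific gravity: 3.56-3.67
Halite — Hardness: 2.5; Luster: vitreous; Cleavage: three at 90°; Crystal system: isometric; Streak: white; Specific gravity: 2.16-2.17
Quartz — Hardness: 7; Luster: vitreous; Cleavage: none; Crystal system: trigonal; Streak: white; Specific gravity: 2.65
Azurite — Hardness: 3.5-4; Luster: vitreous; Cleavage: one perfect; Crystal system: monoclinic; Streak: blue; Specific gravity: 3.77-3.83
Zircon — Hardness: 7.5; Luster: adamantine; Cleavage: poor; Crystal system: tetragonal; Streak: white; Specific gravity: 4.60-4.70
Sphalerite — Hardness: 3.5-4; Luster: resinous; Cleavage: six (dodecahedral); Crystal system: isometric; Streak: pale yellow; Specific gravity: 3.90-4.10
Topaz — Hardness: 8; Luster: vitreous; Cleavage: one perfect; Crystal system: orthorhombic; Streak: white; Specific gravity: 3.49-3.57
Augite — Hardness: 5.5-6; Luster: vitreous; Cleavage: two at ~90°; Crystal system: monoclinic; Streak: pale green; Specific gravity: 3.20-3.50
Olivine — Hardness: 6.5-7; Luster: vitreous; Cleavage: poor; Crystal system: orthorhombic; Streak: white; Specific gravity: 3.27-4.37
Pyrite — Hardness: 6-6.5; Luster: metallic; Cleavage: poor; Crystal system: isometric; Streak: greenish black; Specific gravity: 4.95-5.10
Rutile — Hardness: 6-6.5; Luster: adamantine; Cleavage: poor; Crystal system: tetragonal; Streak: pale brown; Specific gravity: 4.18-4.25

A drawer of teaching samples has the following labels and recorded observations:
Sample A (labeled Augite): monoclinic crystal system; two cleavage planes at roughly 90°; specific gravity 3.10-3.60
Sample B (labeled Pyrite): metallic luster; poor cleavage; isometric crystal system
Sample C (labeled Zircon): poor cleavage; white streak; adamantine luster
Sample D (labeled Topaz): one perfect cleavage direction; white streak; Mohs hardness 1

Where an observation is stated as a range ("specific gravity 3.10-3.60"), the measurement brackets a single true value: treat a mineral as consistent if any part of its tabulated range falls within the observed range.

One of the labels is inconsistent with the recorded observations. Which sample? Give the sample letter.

D

Sample A: nothing contradicts Augite.
Sample B: nothing contradicts Pyrite.
Sample C: nothing contradicts Zircon.
Sample D: Topaz has hardness 8, but the record shows Mohs hardness 1 — this label is wrong.
Only sample D is inconsistent with its label.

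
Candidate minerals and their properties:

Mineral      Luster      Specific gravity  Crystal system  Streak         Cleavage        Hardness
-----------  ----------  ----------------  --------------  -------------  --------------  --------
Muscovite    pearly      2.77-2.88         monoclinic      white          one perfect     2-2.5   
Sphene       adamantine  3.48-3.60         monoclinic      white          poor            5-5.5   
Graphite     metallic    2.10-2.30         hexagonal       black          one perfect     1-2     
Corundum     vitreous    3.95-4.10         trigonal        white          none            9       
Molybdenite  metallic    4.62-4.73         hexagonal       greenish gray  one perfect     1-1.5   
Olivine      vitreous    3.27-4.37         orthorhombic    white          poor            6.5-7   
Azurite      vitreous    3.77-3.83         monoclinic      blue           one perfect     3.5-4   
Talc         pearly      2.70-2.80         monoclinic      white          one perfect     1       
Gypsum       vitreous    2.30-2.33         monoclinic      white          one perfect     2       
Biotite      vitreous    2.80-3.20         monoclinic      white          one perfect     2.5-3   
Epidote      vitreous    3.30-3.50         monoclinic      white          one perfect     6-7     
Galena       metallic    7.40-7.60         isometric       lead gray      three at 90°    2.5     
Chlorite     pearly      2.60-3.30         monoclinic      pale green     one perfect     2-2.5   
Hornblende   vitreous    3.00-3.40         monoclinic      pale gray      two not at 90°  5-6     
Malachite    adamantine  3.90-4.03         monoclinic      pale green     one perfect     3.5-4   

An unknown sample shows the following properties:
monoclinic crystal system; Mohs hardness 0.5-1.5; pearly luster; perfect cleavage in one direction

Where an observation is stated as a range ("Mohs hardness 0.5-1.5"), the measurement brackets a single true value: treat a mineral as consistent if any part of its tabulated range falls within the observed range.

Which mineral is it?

Monoclinic crystal system rules out Graphite, Corundum, Molybdenite, Olivine, Galena.
Mohs hardness 0.5-1.5: Talc remains.
Pearly luster: all remaining candidates fit.
Perfect cleavage in one direction: all remaining candidates fit.
Only Talc satisfies all observations.

Talc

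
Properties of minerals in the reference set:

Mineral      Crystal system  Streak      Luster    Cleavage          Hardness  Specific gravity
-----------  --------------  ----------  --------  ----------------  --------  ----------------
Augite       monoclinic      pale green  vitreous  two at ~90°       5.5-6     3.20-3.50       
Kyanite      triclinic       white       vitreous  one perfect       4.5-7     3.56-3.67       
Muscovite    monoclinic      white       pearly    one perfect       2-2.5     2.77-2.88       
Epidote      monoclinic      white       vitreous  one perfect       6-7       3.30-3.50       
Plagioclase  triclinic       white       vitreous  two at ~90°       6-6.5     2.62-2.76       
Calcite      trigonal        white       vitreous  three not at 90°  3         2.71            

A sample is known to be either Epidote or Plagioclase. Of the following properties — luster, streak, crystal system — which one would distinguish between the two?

Luster: both vitreous — shared.
Streak: both white — shared.
Crystal system: Epidote monoclinic, Plagioclase triclinic — these differ.
Crystal system is the diagnostic property here.

crystal system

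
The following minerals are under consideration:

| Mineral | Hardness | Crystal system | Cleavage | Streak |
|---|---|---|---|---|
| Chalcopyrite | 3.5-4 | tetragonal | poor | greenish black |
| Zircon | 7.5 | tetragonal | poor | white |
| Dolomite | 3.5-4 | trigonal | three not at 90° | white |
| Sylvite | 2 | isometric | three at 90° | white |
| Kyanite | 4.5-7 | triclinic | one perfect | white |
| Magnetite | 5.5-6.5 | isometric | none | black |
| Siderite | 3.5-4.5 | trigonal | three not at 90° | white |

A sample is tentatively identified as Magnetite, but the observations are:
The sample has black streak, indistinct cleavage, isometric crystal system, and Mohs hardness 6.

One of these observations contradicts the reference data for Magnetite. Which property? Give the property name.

cleavage

Black streak: Magnetite has black streak — agrees.
Indistinct cleavage: Magnetite has cleavage none — does not match.
Isometric crystal system: Magnetite has isometric system — agrees.
Mohs hardness 6: Magnetite has hardness 5.5-6.5 — agrees.
The cleavage is the one property that does not fit.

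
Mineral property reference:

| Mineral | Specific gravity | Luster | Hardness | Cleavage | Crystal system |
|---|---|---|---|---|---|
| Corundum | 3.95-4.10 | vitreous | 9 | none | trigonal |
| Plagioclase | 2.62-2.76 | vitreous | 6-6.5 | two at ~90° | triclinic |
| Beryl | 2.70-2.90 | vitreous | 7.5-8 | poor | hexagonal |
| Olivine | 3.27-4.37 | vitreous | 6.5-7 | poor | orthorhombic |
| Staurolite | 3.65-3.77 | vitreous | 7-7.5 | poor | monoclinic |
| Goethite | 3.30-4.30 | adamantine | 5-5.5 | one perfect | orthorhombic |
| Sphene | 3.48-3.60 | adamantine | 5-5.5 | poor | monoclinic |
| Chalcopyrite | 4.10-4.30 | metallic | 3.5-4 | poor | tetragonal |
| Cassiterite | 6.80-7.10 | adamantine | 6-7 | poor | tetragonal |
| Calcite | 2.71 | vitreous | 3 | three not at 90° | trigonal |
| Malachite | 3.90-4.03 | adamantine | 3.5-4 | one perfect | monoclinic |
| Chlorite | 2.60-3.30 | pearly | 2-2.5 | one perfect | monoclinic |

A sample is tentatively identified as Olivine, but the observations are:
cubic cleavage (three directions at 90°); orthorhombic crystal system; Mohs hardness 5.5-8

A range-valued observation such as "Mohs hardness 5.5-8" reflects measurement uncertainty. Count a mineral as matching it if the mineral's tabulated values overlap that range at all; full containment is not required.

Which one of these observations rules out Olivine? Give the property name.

Cubic cleavage (three directions at 90°): Olivine has cleavage poor — outside the reference range.
Orthorhombic crystal system: Olivine has orthorhombic system — within range.
Mohs hardness 5.5-8: Olivine has hardness 6.5-7 — within range.
Only the cleavage is inconsistent.

cleavage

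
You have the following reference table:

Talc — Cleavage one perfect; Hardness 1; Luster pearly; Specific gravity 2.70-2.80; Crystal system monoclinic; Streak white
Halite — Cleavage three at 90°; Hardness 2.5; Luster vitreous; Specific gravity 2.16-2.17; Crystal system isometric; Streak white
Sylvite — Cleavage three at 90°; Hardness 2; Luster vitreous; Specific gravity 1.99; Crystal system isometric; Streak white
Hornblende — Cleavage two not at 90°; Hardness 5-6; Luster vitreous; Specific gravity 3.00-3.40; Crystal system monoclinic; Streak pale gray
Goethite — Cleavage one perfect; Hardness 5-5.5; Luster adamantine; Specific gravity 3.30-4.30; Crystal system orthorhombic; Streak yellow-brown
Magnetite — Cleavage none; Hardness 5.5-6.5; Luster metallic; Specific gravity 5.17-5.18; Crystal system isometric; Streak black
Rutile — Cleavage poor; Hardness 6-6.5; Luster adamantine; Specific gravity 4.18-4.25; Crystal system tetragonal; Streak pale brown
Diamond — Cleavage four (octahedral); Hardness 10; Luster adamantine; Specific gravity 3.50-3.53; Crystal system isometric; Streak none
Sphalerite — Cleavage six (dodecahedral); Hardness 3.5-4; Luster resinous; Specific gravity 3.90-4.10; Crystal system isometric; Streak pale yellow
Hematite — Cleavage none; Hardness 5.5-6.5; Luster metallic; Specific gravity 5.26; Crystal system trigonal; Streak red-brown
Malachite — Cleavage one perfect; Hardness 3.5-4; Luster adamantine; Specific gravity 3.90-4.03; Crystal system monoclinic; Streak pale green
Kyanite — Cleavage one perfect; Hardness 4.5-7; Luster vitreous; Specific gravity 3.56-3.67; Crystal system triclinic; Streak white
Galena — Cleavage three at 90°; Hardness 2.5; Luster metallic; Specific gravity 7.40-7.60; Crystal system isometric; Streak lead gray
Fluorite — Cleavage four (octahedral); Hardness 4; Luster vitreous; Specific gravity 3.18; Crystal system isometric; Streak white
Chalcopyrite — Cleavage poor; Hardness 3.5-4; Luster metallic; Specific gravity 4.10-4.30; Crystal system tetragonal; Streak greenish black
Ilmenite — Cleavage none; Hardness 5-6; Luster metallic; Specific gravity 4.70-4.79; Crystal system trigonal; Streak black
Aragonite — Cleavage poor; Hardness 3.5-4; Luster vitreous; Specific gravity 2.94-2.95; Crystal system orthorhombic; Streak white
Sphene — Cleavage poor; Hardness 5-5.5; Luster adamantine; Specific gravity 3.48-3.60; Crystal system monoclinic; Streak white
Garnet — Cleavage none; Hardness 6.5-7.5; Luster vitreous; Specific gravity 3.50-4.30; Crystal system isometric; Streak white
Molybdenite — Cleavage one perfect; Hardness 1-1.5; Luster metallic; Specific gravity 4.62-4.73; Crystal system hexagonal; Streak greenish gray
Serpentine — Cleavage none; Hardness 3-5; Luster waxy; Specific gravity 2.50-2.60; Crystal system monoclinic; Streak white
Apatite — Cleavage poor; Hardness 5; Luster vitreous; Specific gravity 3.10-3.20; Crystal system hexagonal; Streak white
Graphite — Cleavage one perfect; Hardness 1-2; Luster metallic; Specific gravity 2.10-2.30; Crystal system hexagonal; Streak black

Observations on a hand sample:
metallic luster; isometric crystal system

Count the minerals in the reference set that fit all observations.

Metallic luster — narrows the field to Magnetite, Hematite, Galena, Chalcopyrite, Ilmenite, Molybdenite, Graphite.
Isometric crystal system — leaves Magnetite, Galena.
The minerals that satisfy all observations are Galena, Magnetite.
That is 2 minerals.

2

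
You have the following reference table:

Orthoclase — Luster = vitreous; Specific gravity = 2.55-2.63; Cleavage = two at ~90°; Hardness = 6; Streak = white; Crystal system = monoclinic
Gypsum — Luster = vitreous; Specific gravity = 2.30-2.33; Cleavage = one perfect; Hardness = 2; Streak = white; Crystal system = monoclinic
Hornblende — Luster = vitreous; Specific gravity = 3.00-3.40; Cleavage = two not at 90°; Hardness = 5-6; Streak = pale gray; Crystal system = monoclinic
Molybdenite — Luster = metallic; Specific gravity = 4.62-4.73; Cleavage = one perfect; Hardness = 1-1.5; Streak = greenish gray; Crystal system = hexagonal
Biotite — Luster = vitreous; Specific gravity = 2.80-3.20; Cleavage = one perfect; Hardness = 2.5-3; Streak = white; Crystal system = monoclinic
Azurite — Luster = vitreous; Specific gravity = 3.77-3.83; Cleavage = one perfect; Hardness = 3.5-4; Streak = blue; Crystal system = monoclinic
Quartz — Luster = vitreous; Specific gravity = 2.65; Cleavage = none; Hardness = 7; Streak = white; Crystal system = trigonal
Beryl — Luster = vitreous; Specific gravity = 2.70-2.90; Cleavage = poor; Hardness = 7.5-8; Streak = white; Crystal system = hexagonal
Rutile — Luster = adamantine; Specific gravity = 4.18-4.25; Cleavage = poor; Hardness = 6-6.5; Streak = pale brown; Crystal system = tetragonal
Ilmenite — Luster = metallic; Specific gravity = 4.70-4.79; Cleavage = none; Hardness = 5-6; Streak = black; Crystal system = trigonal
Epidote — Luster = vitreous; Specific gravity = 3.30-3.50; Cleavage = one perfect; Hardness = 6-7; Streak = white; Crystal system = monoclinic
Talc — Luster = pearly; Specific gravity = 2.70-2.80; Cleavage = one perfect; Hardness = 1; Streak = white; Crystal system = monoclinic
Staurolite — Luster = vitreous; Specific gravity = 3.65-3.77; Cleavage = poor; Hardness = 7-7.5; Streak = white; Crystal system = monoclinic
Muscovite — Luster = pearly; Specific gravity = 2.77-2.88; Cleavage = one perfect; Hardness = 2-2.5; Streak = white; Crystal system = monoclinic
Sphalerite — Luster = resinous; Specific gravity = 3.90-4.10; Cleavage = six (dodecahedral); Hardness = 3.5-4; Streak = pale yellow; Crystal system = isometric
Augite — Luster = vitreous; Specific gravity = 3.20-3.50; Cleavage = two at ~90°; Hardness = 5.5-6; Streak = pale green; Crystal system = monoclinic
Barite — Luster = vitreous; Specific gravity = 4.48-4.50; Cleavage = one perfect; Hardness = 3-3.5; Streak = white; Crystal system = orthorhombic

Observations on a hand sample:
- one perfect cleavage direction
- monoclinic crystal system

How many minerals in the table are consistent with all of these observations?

6

One perfect cleavage direction: Gypsum, Molybdenite, Biotite, Azurite, Epidote, Talc, Muscovite, Barite remain.
Monoclinic crystal system eliminates Molybdenite, Barite.
Remaining candidates: Azurite, Biotite, Epidote, Gypsum, Muscovite, Talc.
That is 6 minerals.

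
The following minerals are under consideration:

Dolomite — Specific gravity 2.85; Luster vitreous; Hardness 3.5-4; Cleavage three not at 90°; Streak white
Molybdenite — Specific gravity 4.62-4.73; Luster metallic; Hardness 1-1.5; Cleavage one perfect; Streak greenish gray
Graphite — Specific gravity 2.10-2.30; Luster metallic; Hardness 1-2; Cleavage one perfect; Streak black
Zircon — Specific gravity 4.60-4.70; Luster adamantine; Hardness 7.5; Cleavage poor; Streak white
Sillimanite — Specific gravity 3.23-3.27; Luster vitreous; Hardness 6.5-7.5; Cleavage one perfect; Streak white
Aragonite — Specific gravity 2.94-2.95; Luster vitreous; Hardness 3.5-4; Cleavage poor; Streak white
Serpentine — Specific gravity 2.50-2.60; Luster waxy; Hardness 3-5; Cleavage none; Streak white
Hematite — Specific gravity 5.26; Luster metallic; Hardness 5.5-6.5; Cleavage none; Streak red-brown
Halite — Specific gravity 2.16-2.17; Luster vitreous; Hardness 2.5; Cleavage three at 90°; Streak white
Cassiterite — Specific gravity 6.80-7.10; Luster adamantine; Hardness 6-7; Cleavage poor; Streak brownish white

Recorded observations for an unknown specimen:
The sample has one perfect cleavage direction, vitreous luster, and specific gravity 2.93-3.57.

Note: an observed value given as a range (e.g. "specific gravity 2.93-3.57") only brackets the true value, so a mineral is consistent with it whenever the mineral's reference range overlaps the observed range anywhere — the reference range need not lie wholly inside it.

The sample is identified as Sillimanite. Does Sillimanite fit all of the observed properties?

Yes

One perfect cleavage direction — is consistent with Sillimanite (cleavage one perfect).
Vitreous luster — is consistent with Sillimanite (vitreous luster).
Specific gravity 2.93-3.57 — is consistent with Sillimanite (SG 3.23-3.27).
Nothing contradicts Sillimanite.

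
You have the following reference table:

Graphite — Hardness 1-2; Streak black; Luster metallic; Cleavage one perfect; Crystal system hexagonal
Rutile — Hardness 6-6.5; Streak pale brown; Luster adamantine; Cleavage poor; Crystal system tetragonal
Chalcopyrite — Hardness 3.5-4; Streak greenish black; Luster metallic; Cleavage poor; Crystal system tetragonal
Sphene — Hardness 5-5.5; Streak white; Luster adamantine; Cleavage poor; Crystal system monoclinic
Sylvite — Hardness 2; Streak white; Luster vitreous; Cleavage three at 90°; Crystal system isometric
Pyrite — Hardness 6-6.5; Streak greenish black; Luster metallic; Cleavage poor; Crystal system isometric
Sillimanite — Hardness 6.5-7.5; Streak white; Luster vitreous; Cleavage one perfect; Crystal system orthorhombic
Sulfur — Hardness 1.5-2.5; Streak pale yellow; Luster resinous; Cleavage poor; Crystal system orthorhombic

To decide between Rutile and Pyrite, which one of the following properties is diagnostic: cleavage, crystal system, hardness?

crystal system

Cleavage: both poor — no difference.
Crystal system: Rutile tetragonal, Pyrite isometric — distinct.
Hardness: both 6-6.5 — no difference.
Of the listed properties, crystal system is the one that separates them.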